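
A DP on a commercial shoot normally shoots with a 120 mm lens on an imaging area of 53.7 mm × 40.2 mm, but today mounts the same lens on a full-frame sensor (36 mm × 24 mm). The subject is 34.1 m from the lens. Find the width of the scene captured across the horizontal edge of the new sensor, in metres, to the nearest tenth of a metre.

The focal length stays 120 mm; the relevant sensor dimension is now w = 36 mm. Object distance dₒ = 34.1 m = 34100 mm.
Thin-lens field width W = w·(dₒ − f)/f = 36 × (34100 − 120)/120 ≈ 10194.000 mm = 10.194 m.

10.2 m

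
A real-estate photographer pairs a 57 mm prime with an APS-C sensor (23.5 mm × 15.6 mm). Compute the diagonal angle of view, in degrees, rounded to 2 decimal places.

Sensor diagonal = √(23.5² + 15.6²) = √795.6100 ≈ 28.2066 mm.
Angle of view α = 2·arctan(d/2f) with d = 28.2066 mm and f = 57 mm.
d/2f = 0.24743; arctan(0.24743) ≈ 13.8974°, so α ≈ 27.7947°.

27.79°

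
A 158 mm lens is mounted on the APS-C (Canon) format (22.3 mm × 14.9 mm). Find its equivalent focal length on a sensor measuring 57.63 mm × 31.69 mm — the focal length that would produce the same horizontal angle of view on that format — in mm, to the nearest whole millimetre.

408 mm

Equal angle of view means equal width/f ratio, so f₂ = f₁ · (width₂/width₁) = 158 × 57.63/22.3.
f₂ = 158 × 2.58430 ≈ 408.320 mm.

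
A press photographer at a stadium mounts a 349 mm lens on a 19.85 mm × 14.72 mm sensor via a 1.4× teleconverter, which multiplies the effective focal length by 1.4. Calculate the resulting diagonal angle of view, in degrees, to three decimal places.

Effective focal length f = 349 × 1.4 = 488.6 mm.
Sensor diagonal = √(19.85² + 14.72²) = √610.7009 ≈ 24.7124 mm.
α = 2·arctan(24.712 / (2 × 488.6)) = 2·arctan(0.02529) ≈ 2.8973°.

2.897°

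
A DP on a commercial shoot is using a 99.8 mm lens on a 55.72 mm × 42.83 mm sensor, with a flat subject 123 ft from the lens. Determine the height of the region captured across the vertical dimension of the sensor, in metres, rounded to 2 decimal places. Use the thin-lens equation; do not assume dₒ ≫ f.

16.05 m

dₒ: 123 ft × 304.8 mm/ft = 37490.40 mm.
Similar triangles through the lens centre give W/dₒ = h/dᵢ; with 1/f = 1/dₒ + 1/dᵢ this gives W = h·(dₒ − f)/f.
W = 42.83 mm × (37490.4 − 99.8) / 99.8 = 42.83 × 374.6553 ≈ 16046.486 mm = 16.0465 m.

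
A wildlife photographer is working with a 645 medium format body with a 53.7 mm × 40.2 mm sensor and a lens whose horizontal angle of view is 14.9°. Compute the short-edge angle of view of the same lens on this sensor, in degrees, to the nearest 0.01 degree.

11.18°

From the horizontal AOV: f = 53.7 / (2·tan(7.45°)) = 53.7 / 0.26153 ≈ 205.3305 mm.
Short-edge AOV = 2·arctan(40.2 / (2 × 205.3305)) = 2·arctan(0.09789) ≈ 11.1819°.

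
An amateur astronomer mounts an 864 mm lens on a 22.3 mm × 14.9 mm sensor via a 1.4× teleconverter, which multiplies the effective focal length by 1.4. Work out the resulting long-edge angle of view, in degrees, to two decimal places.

Effective focal length f = 864 × 1.4 = 1209.6 mm.
α = 2·arctan(22.3 / (2 × 1209.6)) = 2·arctan(0.00922) ≈ 1.0563°.

1.06°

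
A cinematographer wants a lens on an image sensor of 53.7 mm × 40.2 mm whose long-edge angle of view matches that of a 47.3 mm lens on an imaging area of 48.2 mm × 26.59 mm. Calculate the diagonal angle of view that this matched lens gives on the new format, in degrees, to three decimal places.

Equal long-edge AOV ⇒ f₂ = f₁ · 53.7/48.2 = 47.3 × 1.11411 ≈ 52.6973 mm.
Sensor diagonal = √(53.7² + 40.2²) = √4499.7300 ≈ 67.0800 mm.
Diagonal AOV on the new format = 2·arctan(67.0800 / (2 × 52.6973)) = 2·arctan(0.63647) ≈ 64.9507°.

64.951°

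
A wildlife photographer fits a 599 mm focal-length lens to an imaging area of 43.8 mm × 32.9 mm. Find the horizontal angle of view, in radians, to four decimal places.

Angle of view α = 2·arctan(w/2f) with w = 43.8 mm and f = 599 mm.
w/2f = 0.03656; arctan(0.03656) ≈ 0.0365 rad, so α ≈ 0.0731 rad.

0.0731 rad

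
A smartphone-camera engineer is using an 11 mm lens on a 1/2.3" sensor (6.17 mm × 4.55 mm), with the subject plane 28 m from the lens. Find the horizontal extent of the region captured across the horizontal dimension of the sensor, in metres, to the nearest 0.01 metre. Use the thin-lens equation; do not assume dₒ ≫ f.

15.70 m

dₒ: 28 m = 28000 mm.
Similar triangles through the lens centre give W/dₒ = w/dᵢ; with 1/f = 1/dₒ + 1/dᵢ this gives W = w·(dₒ − f)/f.
W = 6.17 mm × (28000 − 11) / 11 = 6.17 × 2544.4545 ≈ 15699.285 mm = 15.6993 m.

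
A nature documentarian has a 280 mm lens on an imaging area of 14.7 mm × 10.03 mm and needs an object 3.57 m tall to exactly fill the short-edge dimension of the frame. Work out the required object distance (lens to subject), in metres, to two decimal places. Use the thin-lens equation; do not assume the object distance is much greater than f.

99.94 m

W: 3.57 m = 3570 mm.
Magnification m = h/W = dᵢ/dₒ; combined with 1/f = 1/dₒ + 1/dᵢ this gives dₒ = f·(1 + W/h).
dₒ = 280 mm × (1 + 3570/10.03) = 280 × 356.9322 ≈ 99941.017 mm = 99.941 m.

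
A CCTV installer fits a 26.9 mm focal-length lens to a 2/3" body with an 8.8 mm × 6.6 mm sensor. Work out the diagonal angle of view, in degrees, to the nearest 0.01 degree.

Sensor diagonal = √(8.8² + 6.6²) = √121.0000 ≈ 11.0000 mm.
Angle of view α = 2·arctan(d/2f) with d = 11.0000 mm and f = 26.9 mm.
d/2f = 0.20446; arctan(0.20446) ≈ 11.5555°, so α ≈ 23.1110°.

23.11°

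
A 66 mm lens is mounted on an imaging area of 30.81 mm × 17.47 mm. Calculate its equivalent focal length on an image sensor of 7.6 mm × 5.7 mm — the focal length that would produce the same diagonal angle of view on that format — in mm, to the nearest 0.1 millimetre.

Sensor diagonal = √(30.81² + 17.47²) = √1254.4570 ≈ 35.4183 mm.
Sensor diagonal = √(7.6² + 5.7²) = √90.2500 ≈ 9.5000 mm.
Equal angle of view means equal diagonal/f ratio, so f₂ = f₁ · (diagonal₂/diagonal₁) = 66 × 9.5000/35.4183.
f₂ = 66 × 0.26822 ≈ 17.703 mm.

17.7 mm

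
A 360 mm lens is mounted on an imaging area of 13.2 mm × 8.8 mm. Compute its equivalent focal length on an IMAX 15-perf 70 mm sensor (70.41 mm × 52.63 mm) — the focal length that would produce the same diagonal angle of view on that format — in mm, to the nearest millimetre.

Sensor diagonal = √(13.2² + 8.8²) = √251.6800 ≈ 15.8644 mm.
Sensor diagonal = √(70.41² + 52.63²) = √7727.4850 ≈ 87.9061 mm.
Equal angle of view means equal diagonal/f ratio, so f₂ = f₁ · (diagonal₂/diagonal₁) = 360 × 87.9061/15.8644.
f₂ = 360 × 5.54108 ≈ 1994.790 mm.

1995 mm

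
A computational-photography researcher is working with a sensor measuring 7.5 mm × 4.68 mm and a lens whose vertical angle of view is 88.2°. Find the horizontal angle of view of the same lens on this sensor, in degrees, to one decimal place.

114.4°

From the vertical AOV: f = 4.68 / (2·tan(44.1°)) = 4.68 / 1.93813 ≈ 2.4147 mm.
Horizontal AOV = 2·arctan(7.5 / (2 × 2.4147)) = 2·arctan(1.55299) ≈ 114.4436°.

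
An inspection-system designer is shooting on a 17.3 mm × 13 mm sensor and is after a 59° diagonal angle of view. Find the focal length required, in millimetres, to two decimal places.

Sensor diagonal = √(17.3² + 13²) = √468.2900 ≈ 21.6400 mm.
From α = 2·arctan(d/2f) we get f = d / (2·tan(α/2)).
With d = 21.6400 mm and α/2 = 29.5°, tan(α/2) ≈ 0.56577, so f ≈ 21.6400 / 1.13155 ≈ 19.1243 mm.

19.12 mm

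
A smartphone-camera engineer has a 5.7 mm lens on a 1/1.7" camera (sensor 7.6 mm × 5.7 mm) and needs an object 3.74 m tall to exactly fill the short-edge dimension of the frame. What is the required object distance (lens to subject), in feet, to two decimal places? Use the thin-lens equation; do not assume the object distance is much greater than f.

12.29 ft

W: 3.74 m = 3740 mm.
Magnification m = h/W = dᵢ/dₒ; combined with 1/f = 1/dₒ + 1/dᵢ this gives dₒ = f·(1 + W/h).
dₒ = 5.7 mm × (1 + 3740/5.7) = 5.7 × 657.1404 ≈ 3745.700 mm = 3745.700/304.8 ft = 12.289 ft.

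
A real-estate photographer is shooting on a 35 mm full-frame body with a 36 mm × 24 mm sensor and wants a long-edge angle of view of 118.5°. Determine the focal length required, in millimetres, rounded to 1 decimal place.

10.7 mm

From α = 2·arctan(w/2f) we get f = w / (2·tan(α/2)).
With w = 36 mm and α/2 = 59.25°, tan(α/2) ≈ 1.68085, so f ≈ 36 / 3.36170 ≈ 10.7089 mm.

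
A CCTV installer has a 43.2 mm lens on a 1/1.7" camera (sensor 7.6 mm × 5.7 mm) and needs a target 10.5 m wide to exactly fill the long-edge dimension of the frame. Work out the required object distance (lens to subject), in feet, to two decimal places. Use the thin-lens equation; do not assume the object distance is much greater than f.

195.96 ft

W: 10.5 m = 10500 mm.
Magnification m = w/W = dᵢ/dₒ; combined with 1/f = 1/dₒ + 1/dᵢ this gives dₒ = f·(1 + W/w).
dₒ = 43.2 mm × (1 + 10500/7.6) = 43.2 × 1382.5789 ≈ 59727.411 mm = 59727.411/304.8 ft = 195.956 ft.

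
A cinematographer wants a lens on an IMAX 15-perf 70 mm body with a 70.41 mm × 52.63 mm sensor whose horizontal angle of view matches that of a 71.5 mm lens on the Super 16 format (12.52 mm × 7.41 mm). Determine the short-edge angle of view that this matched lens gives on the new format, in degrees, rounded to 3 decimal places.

Equal horizontal AOV ⇒ f₂ = f₁ · 70.41/12.52 = 71.5 × 5.62380 ≈ 402.1018 mm.
Short-edge AOV on the new format = 2·arctan(52.63 / (2 × 402.1018)) = 2·arctan(0.06544) ≈ 7.4886°.

7.489°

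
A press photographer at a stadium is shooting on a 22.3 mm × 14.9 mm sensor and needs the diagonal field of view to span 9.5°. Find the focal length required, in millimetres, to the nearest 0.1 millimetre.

161.4 mm

Sensor diagonal = √(22.3² + 14.9²) = √719.3000 ≈ 26.8198 mm.
From α = 2·arctan(d/2f) we get f = d / (2·tan(α/2)).
With d = 26.8198 mm and α/2 = 4.75°, tan(α/2) ≈ 0.08309, so f ≈ 26.8198 / 0.16619 ≈ 161.3829 mm.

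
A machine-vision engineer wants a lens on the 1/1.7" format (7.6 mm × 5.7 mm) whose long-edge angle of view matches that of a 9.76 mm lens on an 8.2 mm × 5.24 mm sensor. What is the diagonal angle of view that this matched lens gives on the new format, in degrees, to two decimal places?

55.41°

Equal long-edge AOV ⇒ f₂ = f₁ · 7.6/8.2 = 9.76 × 0.92683 ≈ 9.0459 mm.
Sensor diagonal = √(7.6² + 5.7²) = √90.2500 ≈ 9.5000 mm.
Diagonal AOV on the new format = 2·arctan(9.5000 / (2 × 9.0459)) = 2·arctan(0.52510) ≈ 55.4081°.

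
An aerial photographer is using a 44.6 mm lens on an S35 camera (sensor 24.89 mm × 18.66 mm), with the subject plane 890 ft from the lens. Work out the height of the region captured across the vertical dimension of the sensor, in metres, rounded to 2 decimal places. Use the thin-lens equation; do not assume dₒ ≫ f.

113.48 m

dₒ: 890 ft × 304.8 mm/ft = 271271.99 mm.
Similar triangles through the lens centre give W/dₒ = h/dᵢ; with 1/f = 1/dₒ + 1/dᵢ this gives W = h·(dₒ − f)/f.
W = 18.66 mm × (271272 − 44.6) / 44.6 = 18.66 × 6081.3316 ≈ 113477.648 mm = 113.478 m.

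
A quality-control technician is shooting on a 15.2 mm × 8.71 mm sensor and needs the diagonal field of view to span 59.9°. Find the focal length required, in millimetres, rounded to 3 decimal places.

Sensor diagonal = √(15.2² + 8.71²) = √306.9041 ≈ 17.5187 mm.
From α = 2·arctan(d/2f) we get f = d / (2·tan(α/2)).
With d = 17.5187 mm and α/2 = 29.95°, tan(α/2) ≈ 0.57619, so f ≈ 17.5187 / 1.15237 ≈ 15.2022 mm.

15.202 mm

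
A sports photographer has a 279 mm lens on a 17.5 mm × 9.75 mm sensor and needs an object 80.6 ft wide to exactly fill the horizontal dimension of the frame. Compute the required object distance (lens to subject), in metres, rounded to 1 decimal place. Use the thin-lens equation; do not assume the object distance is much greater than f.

W: 80.6 ft × 304.8 mm/ft = 24566.88 mm.
Magnification m = w/W = dᵢ/dₒ; combined with 1/f = 1/dₒ + 1/dᵢ this gives dₒ = f·(1 + W/w).
dₒ = 279 mm × (1 + 24566.9/17.5) = 279 × 1404.8217 ≈ 391945.246 mm = 391.945 m.

391.9 m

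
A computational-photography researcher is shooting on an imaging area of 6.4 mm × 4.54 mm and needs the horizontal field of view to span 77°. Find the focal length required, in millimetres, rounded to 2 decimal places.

4.02 mm

From α = 2·arctan(w/2f) we get f = w / (2·tan(α/2)).
With w = 6.4 mm and α/2 = 38.5°, tan(α/2) ≈ 0.79544, so f ≈ 6.4 / 1.59087 ≈ 4.0230 mm.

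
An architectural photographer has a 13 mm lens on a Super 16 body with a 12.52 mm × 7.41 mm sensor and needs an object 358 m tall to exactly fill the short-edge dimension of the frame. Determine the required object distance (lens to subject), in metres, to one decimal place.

W: 358 m = 358000 mm.
Magnification m = h/W = dᵢ/dₒ; combined with 1/f = 1/dₒ + 1/dᵢ this gives dₒ = f·(1 + W/h).
dₒ = 13 mm × (1 + 358000/7.41) = 13 × 48314.0904 ≈ 628083.175 mm = 628.083 m.

628.1 m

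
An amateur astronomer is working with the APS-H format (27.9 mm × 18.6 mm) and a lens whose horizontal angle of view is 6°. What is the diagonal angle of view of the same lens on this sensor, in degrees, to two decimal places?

7.21°

From the horizontal AOV: f = 27.9 / (2·tan(3°)) = 27.9 / 0.10482 ≈ 266.1819 mm.
Sensor diagonal = √(27.9² + 18.6²) = √1124.3700 ≈ 33.5316 mm.
Diagonal AOV = 2·arctan(33.5316 / (2 × 266.1819)) = 2·arctan(0.06299) ≈ 7.2082°.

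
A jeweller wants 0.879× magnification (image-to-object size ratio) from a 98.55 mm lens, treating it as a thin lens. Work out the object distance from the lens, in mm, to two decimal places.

210.67 mm

With m = dᵢ/dₒ and 1/f = 1/dₒ + 1/dᵢ, substituting dᵢ = m·dₒ gives 1/f = (1 + 1/m)/dₒ, hence dₒ = f·(1 + 1/m).
dₒ = 98.55 × (1 + 1/0.879) = 98.55 × 2.13766 ≈ 210.666 mm.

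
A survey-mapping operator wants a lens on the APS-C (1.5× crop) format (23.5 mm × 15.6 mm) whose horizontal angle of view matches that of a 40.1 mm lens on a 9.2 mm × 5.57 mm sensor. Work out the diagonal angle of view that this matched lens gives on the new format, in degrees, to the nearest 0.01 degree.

15.68°

Equal horizontal AOV ⇒ f₂ = f₁ · 23.5/9.2 = 40.1 × 2.55435 ≈ 102.4293 mm.
Sensor diagonal = √(23.5² + 15.6²) = √795.6100 ≈ 28.2066 mm.
Diagonal AOV on the new format = 2·arctan(28.2066 / (2 × 102.4293)) = 2·arctan(0.13769) ≈ 15.6793°.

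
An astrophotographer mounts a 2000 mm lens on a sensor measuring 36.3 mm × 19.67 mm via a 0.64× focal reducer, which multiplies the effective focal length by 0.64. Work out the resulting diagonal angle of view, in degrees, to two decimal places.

1.85°

Effective focal length f = 2000 × 0.64 = 1280 mm.
Sensor diagonal = √(36.3² + 19.67²) = √1704.5989 ≈ 41.2868 mm.
α = 2·arctan(41.287 / (2 × 1280)) = 2·arctan(0.01613) ≈ 1.8479°.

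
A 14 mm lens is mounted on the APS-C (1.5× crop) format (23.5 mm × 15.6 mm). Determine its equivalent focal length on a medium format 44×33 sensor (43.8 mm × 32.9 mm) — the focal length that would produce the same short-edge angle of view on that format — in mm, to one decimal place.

29.5 mm

Equal angle of view means equal height/f ratio, so f₂ = f₁ · (height₂/height₁) = 14 × 32.9/15.6.
f₂ = 14 × 2.10897 ≈ 29.526 mm.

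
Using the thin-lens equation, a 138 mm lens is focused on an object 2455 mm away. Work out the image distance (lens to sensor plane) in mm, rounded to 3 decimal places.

146.219 mm

1/dᵢ = 1/f − 1/dₒ = 1/138 − 1/2455 = 0.0068390 mm⁻¹.
dᵢ = 1/0.0068390 ≈ 146.2192 mm.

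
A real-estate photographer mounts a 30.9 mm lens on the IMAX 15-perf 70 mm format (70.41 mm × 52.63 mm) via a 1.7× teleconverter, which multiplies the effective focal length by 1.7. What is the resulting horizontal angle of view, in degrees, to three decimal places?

67.659°

Effective focal length f = 30.9 × 1.7 = 52.53 mm.
α = 2·arctan(70.41 / (2 × 52.53)) = 2·arctan(0.67019) ≈ 67.6591°.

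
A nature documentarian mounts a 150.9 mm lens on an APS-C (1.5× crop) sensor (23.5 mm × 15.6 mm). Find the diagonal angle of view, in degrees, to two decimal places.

10.68°

Sensor diagonal = √(23.5² + 15.6²) = √795.6100 ≈ 28.2066 mm.
Angle of view α = 2·arctan(d/2f) with d = 28.2066 mm and f = 150.9 mm.
d/2f = 0.09346; arctan(0.09346) ≈ 5.3394°, so α ≈ 10.6788°.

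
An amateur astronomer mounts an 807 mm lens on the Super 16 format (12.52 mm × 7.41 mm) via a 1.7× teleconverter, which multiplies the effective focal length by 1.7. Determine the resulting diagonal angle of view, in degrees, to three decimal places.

0.608°

Effective focal length f = 807 × 1.7 = 1371.9 mm.
Sensor diagonal = √(12.52² + 7.41²) = √211.6585 ≈ 14.5485 mm.
α = 2·arctan(14.548 / (2 × 1371.9)) = 2·arctan(0.00530) ≈ 0.6076°.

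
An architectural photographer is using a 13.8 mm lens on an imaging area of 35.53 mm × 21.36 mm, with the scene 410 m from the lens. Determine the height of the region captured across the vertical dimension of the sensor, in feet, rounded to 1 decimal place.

dₒ: 410 m = 410000 mm.
Similar triangles through the lens centre give W/dₒ = h/dᵢ; with 1/f = 1/dₒ + 1/dᵢ this gives W = h·(dₒ − f)/f.
W = 21.36 mm × (410000 − 13.8) / 13.8 = 21.36 × 29709.1449 ≈ 634587.336 mm = 634587.336/304.8 ft = 2081.98 ft.

2082.0 ft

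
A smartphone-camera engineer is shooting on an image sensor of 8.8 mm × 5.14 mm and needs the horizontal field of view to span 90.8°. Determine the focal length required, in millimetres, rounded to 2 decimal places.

4.34 mm

From α = 2·arctan(w/2f) we get f = w / (2·tan(α/2)).
With w = 8.8 mm and α/2 = 45.4°, tan(α/2) ≈ 1.01406, so f ≈ 8.8 / 2.02812 ≈ 4.3390 mm.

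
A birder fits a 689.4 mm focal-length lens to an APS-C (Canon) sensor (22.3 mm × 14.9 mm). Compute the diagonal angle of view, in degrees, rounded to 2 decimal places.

2.23°

Sensor diagonal = √(22.3² + 14.9²) = √719.3000 ≈ 26.8198 mm.
Angle of view α = 2·arctan(d/2f) with d = 26.8198 mm and f = 689.4 mm.
d/2f = 0.01945; arctan(0.01945) ≈ 1.1144°, so α ≈ 2.2287°.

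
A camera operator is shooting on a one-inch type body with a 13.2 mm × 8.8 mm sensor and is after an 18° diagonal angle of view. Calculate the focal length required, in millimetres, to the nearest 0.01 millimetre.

Sensor diagonal = √(13.2² + 8.8²) = √251.6800 ≈ 15.8644 mm.
From α = 2·arctan(d/2f) we get f = d / (2·tan(α/2)).
With d = 15.8644 mm and α/2 = 9°, tan(α/2) ≈ 0.15838, so f ≈ 15.8644 / 0.31677 ≈ 50.0820 mm.

50.08 mm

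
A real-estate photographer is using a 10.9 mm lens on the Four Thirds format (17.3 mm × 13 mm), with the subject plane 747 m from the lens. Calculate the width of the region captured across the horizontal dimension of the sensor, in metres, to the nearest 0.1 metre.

1185.6 m

dₒ: 747 m = 747000 mm.
Similar triangles through the lens centre give W/dₒ = w/dᵢ; with 1/f = 1/dₒ + 1/dᵢ this gives W = w·(dₒ − f)/f.
W = 17.3 mm × (747000 − 10.9) / 10.9 = 17.3 × 68531.1101 ≈ 1185588.205 mm = 1185.59 m.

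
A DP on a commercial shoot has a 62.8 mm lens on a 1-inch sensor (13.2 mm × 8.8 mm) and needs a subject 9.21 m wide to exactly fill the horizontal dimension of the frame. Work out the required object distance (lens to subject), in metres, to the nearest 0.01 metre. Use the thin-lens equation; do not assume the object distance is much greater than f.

43.88 m

W: 9.21 m = 9210 mm.
Magnification m = w/W = dᵢ/dₒ; combined with 1/f = 1/dₒ + 1/dᵢ this gives dₒ = f·(1 + W/w).
dₒ = 62.8 mm × (1 + 9210/13.2) = 62.8 × 698.7273 ≈ 43880.073 mm = 43.8801 m.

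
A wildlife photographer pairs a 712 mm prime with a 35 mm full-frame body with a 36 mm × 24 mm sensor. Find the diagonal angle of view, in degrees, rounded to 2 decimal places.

3.48°

Sensor diagonal = √(36² + 24²) = √1872.0000 ≈ 43.2666 mm.
Angle of view α = 2·arctan(d/2f) with d = 43.2666 mm and f = 712 mm.
d/2f = 0.03038; arctan(0.03038) ≈ 1.7403°, so α ≈ 3.4807°.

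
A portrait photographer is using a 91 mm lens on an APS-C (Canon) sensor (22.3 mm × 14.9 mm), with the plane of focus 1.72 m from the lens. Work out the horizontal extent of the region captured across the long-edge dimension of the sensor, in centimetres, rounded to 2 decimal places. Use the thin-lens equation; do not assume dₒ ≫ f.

dₒ: 1.72 m = 1720 mm.
Similar triangles through the lens centre give W/dₒ = w/dᵢ; with 1/f = 1/dₒ + 1/dᵢ this gives W = w·(dₒ − f)/f.
W = 22.3 mm × (1720 − 91) / 91 = 22.3 × 17.9011 ≈ 399.195 mm = 39.9195 cm.

39.92 cm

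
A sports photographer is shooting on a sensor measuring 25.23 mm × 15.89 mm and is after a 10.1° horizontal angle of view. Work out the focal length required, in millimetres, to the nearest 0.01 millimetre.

142.76 mm

From α = 2·arctan(w/2f) we get f = w / (2·tan(α/2)).
With w = 25.23 mm and α/2 = 5.05°, tan(α/2) ≈ 0.08837, so f ≈ 25.23 / 0.17674 ≈ 142.7552 mm.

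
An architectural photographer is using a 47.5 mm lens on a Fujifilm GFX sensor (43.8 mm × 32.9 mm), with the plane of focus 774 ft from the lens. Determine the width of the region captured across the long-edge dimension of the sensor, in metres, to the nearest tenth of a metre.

dₒ: 774 ft × 304.8 mm/ft = 235915.19 mm.
Similar triangles through the lens centre give W/dₒ = w/dᵢ; with 1/f = 1/dₒ + 1/dᵢ this gives W = w·(dₒ − f)/f.
W = 43.8 mm × (235915 − 47.5) / 47.5 = 43.8 × 4965.6356 ≈ 217494.841 mm = 217.495 m.

217.5 m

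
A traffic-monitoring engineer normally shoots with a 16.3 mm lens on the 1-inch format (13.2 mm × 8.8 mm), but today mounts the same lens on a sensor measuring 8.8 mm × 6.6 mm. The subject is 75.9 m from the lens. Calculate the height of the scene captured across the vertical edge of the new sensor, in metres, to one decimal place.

The focal length stays 16.3 mm; the relevant sensor dimension is now h = 6.6 mm. Object distance dₒ = 75.9 m = 75900 mm.
Thin-lens field height W = h·(dₒ − f)/f = 6.6 × (75900 − 16.3)/16.3 ≈ 30725.915 mm = 30.7259 m.

30.7 m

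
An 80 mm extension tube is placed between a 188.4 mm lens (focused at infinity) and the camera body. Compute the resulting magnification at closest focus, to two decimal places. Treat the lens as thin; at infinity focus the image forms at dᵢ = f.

The tube moves the image plane from f to f + e, so dᵢ = 188.4 + 80 = 268.4 mm. Focus is achieved when 1/f = 1/dₒ + 1/dᵢ, giving dₒ = 1/(1/f − 1/(f+e)).
Magnification m = dᵢ/dₒ = (f+e)·(1/f − 1/(f+e)) = e/f = 80/188.4 ≈ 0.4246.

0.42×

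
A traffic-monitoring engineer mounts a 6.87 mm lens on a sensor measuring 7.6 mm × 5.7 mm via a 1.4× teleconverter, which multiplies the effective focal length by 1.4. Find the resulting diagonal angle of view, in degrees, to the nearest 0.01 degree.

52.57°

Effective focal length f = 6.87 × 1.4 = 9.618 mm.
Sensor diagonal = √(7.6² + 5.7²) = √90.2500 ≈ 9.5000 mm.
α = 2·arctan(9.500 / (2 × 9.618)) = 2·arctan(0.49387) ≈ 52.5664°.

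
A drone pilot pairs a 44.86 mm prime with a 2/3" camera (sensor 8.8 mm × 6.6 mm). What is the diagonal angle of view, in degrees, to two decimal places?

13.98°

Sensor diagonal = √(8.8² + 6.6²) = √121.0000 ≈ 11.0000 mm.
Angle of view α = 2·arctan(d/2f) with d = 11.0000 mm and f = 44.86 mm.
d/2f = 0.12260; arctan(0.12260) ≈ 6.9898°, so α ≈ 13.9796°.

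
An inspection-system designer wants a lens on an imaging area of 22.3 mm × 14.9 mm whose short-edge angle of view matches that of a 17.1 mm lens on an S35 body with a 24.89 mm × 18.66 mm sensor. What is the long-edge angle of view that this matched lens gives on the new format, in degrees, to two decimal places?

Equal short-edge AOV ⇒ f₂ = f₁ · 14.9/18.66 = 17.1 × 0.79850 ≈ 13.6543 mm.
Long-edge AOV on the new format = 2·arctan(22.3 / (2 × 13.6543)) = 2·arctan(0.81659) ≈ 78.4695°.

78.47°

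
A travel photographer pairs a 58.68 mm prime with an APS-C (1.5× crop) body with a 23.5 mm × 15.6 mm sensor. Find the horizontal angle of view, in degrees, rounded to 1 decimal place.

Angle of view α = 2·arctan(w/2f) with w = 23.5 mm and f = 58.68 mm.
w/2f = 0.20024; arctan(0.20024) ≈ 11.3231°, so α ≈ 22.6462°.

22.6°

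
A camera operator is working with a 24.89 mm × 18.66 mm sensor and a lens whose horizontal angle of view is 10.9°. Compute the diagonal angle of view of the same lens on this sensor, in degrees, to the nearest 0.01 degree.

From the horizontal AOV: f = 24.89 / (2·tan(5.45°)) = 24.89 / 0.19082 ≈ 130.4393 mm.
Sensor diagonal = √(24.89² + 18.66²) = √967.7077 ≈ 31.1080 mm.
Diagonal AOV = 2·arctan(31.1080 / (2 × 130.4393)) = 2·arctan(0.11924) ≈ 13.6000°.

13.60°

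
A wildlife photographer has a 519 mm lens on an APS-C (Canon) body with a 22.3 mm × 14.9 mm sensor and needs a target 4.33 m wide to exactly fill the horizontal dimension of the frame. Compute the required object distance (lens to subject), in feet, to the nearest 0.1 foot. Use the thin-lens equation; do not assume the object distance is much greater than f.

W: 4.33 m = 4330 mm.
Magnification m = w/W = dᵢ/dₒ; combined with 1/f = 1/dₒ + 1/dᵢ this gives dₒ = f·(1 + W/w).
dₒ = 519 mm × (1 + 4330/22.3) = 519 × 195.1704 ≈ 101293.439 mm = 101293.439/304.8 ft = 332.328 ft.

332.3 ft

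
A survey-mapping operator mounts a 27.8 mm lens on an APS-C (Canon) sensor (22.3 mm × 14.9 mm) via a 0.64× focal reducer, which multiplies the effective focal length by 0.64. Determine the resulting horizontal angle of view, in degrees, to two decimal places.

Effective focal length f = 27.8 × 0.64 = 17.792 mm.
α = 2·arctan(22.3 / (2 × 17.792)) = 2·arctan(0.62669) ≈ 64.1496°.

64.15°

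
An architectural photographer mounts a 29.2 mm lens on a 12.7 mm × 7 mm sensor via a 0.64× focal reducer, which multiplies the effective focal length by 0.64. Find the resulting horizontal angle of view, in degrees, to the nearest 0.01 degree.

37.53°

Effective focal length f = 29.2 × 0.64 = 18.688 mm.
α = 2·arctan(12.7 / (2 × 18.688)) = 2·arctan(0.33979) ≈ 37.5345°.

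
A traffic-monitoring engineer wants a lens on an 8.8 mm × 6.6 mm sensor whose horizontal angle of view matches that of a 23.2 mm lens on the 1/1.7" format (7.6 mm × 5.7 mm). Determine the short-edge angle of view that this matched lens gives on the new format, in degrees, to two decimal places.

14.01°

Equal horizontal AOV ⇒ f₂ = f₁ · 8.8/7.6 = 23.2 × 1.15789 ≈ 26.8632 mm.
Short-edge AOV on the new format = 2·arctan(6.6 / (2 × 26.8632)) = 2·arctan(0.12284) ≈ 14.0068°.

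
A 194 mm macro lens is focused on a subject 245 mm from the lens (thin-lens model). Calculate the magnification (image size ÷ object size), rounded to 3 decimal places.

3.804×

Thin lens: 1/f = 1/dₒ + 1/dᵢ → 1/dᵢ = 1/194 − 1/245 = 0.0010730 mm⁻¹, so dᵢ ≈ 931.9608 mm.
Magnification m = dᵢ/dₒ = 931.9608/245 ≈ 3.80392.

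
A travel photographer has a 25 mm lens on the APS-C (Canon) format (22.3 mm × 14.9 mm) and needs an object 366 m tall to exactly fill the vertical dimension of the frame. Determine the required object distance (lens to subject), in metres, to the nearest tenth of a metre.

W: 366 m = 366000 mm.
Magnification m = h/W = dᵢ/dₒ; combined with 1/f = 1/dₒ + 1/dᵢ this gives dₒ = f·(1 + W/h).
dₒ = 25 mm × (1 + 366000/14.9) = 25 × 24564.7584 ≈ 614118.960 mm = 614.119 m.

614.1 m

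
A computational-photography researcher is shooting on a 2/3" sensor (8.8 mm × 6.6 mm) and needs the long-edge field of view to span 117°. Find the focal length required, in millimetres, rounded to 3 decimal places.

From α = 2·arctan(w/2f) we get f = w / (2·tan(α/2)).
With w = 8.8 mm and α/2 = 58.5°, tan(α/2) ≈ 1.63185, so f ≈ 8.8 / 3.26370 ≈ 2.6963 mm.

2.696 mm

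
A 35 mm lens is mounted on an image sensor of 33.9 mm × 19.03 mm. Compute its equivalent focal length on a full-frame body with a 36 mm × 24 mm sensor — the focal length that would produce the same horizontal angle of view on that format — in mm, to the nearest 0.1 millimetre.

37.2 mm

Equal angle of view means equal width/f ratio, so f₂ = f₁ · (width₂/width₁) = 35 × 36/33.9.
f₂ = 35 × 1.06195 ≈ 37.168 mm.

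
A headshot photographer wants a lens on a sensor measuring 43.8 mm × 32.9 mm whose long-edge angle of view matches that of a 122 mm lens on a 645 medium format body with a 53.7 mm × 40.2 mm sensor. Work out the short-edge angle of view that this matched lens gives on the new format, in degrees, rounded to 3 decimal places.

18.774°

Equal long-edge AOV ⇒ f₂ = f₁ · 43.8/53.7 = 122 × 0.81564 ≈ 99.5084 mm.
Short-edge AOV on the new format = 2·arctan(32.9 / (2 × 99.5084)) = 2·arctan(0.16531) ≈ 18.7737°.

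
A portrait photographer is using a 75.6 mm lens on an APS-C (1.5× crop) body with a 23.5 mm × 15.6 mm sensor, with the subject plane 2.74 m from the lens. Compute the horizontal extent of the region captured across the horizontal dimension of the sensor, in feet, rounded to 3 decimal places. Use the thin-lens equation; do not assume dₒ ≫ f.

dₒ: 2.74 m = 2740 mm.
Similar triangles through the lens centre give W/dₒ = w/dᵢ; with 1/f = 1/dₒ + 1/dᵢ this gives W = w·(dₒ − f)/f.
W = 23.5 mm × (2740 − 75.6) / 75.6 = 23.5 × 35.2434 ≈ 828.220 mm = 828.220/304.8 ft = 2.71726 ft.

2.717 ft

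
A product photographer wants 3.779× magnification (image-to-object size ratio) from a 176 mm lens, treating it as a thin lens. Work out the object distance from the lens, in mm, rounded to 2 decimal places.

With m = dᵢ/dₒ and 1/f = 1/dₒ + 1/dᵢ, substituting dᵢ = m·dₒ gives 1/f = (1 + 1/m)/dₒ, hence dₒ = f·(1 + 1/m).
dₒ = 176 × (1 + 1/3.779) = 176 × 1.26462 ≈ 222.573 mm.

222.57 mm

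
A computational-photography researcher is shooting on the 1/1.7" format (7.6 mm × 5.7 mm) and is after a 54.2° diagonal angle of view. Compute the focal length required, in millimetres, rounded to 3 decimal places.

Sensor diagonal = √(7.6² + 5.7²) = √90.2500 ≈ 9.5000 mm.
From α = 2·arctan(d/2f) we get f = d / (2·tan(α/2)).
With d = 9.5000 mm and α/2 = 27.1°, tan(α/2) ≈ 0.51173, so f ≈ 9.5000 / 1.02345 ≈ 9.2823 mm.

9.282 mm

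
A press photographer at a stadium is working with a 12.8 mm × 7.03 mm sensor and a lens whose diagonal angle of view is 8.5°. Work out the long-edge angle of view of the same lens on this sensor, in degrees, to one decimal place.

7.5°

Sensor diagonal = √(12.8² + 7.03²) = √213.2609 ≈ 14.6035 mm.
From the diagonal AOV: f = 14.6035 / (2·tan(4.25°)) = 14.6035 / 0.14863 ≈ 98.2566 mm.
Long-edge AOV = 2·arctan(12.8 / (2 × 98.2566)) = 2·arctan(0.06514) ≈ 7.4535°.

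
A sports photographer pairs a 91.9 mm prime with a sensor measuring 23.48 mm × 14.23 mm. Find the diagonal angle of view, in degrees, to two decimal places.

16.99°

Sensor diagonal = √(23.48² + 14.23²) = √753.8033 ≈ 27.4555 mm.
Angle of view α = 2·arctan(d/2f) with d = 27.4555 mm and f = 91.9 mm.
d/2f = 0.14938; arctan(0.14938) ≈ 8.4958°, so α ≈ 16.9917°.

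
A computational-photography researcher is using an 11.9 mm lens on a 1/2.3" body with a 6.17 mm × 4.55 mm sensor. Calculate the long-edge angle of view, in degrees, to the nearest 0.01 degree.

29.07°

Angle of view α = 2·arctan(w/2f) with w = 6.17 mm and f = 11.9 mm.
w/2f = 0.25924; arctan(0.25924) ≈ 14.5336°, so α ≈ 29.0672°.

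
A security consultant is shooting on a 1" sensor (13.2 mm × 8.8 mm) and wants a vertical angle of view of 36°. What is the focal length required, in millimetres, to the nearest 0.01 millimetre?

From α = 2·arctan(h/2f) we get f = h / (2·tan(α/2)).
With h = 8.8 mm and α/2 = 18°, tan(α/2) ≈ 0.32492, so f ≈ 8.8 / 0.64984 ≈ 13.5418 mm.

13.54 mm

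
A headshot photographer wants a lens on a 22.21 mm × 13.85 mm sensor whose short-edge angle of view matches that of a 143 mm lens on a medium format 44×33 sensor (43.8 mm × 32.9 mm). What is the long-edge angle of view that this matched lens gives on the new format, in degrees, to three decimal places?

Equal short-edge AOV ⇒ f₂ = f₁ · 13.85/32.9 = 143 × 0.42097 ≈ 60.1991 mm.
Long-edge AOV on the new format = 2·arctan(22.21 / (2 × 60.1991)) = 2·arctan(0.18447) ≈ 20.9038°.

20.904°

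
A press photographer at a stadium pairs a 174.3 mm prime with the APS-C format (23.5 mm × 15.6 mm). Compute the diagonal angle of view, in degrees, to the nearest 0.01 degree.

Sensor diagonal = √(23.5² + 15.6²) = √795.6100 ≈ 28.2066 mm.
Angle of view α = 2·arctan(d/2f) with d = 28.2066 mm and f = 174.3 mm.
d/2f = 0.08091; arctan(0.08091) ≈ 4.6259°, so α ≈ 9.2519°.

9.25°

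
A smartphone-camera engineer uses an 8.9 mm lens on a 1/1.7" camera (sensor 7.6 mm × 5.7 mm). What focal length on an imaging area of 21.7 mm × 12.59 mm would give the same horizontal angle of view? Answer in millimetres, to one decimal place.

25.4 mm

Equal angle of view means equal width/f ratio, so f₂ = f₁ · (width₂/width₁) = 8.9 × 21.7/7.6.
f₂ = 8.9 × 2.85526 ≈ 25.412 mm.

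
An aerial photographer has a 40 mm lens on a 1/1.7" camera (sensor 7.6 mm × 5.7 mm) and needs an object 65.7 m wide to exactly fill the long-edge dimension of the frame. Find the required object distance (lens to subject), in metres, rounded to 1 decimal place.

W: 65.7 m = 65700 mm.
Magnification m = w/W = dᵢ/dₒ; combined with 1/f = 1/dₒ + 1/dᵢ this gives dₒ = f·(1 + W/w).
dₒ = 40 mm × (1 + 65700/7.6) = 40 × 8645.7368 ≈ 345829.474 mm = 345.829 m.

345.8 m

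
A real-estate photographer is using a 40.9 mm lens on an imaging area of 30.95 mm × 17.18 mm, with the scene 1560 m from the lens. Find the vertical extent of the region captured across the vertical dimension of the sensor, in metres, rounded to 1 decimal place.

dₒ: 1560 m = 1.56e+06 mm.
Similar triangles through the lens centre give W/dₒ = h/dᵢ; with 1/f = 1/dₒ + 1/dᵢ this gives W = h·(dₒ − f)/f.
W = 17.18 mm × (1.56e+06 − 40.9) / 40.9 = 17.18 × 38140.8093 ≈ 655259.104 mm = 655.259 m.

655.3 m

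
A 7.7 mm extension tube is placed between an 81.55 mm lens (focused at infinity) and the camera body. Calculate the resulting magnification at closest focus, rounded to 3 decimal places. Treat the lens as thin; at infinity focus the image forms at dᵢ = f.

0.094×

The tube moves the image plane from f to f + e, so dᵢ = 81.55 + 7.7 = 89.25 mm. Focus is achieved when 1/f = 1/dₒ + 1/dᵢ, giving dₒ = 1/(1/f − 1/(f+e)).
Magnification m = dᵢ/dₒ = (f+e)·(1/f − 1/(f+e)) = e/f = 7.7/81.55 ≈ 0.0944.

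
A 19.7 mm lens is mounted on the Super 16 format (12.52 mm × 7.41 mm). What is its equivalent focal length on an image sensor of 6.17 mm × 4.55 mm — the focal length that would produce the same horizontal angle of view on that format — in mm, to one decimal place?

9.7 mm

Equal angle of view means equal width/f ratio, so f₂ = f₁ · (width₂/width₁) = 19.7 × 6.17/12.52.
f₂ = 19.7 × 0.49281 ≈ 9.708 mm.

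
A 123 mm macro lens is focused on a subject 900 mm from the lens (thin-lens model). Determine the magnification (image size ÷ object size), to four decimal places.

0.1583×

Thin lens: 1/f = 1/dₒ + 1/dᵢ → 1/dᵢ = 1/123 − 1/900 = 0.0070190 mm⁻¹, so dᵢ ≈ 142.4710 mm.
Magnification m = dᵢ/dₒ = 142.4710/900 ≈ 0.15830.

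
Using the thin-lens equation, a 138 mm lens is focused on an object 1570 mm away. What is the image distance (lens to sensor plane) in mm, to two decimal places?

151.30 mm

1/dᵢ = 1/f − 1/dₒ = 1/138 − 1/1570 = 0.0066094 mm⁻¹.
dᵢ = 1/0.0066094 ≈ 151.2989 mm.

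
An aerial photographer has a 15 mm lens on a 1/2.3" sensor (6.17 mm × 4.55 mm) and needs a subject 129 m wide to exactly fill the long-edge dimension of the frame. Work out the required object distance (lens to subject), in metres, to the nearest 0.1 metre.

313.6 m

W: 129 m = 129000 mm.
Magnification m = w/W = dᵢ/dₒ; combined with 1/f = 1/dₒ + 1/dᵢ this gives dₒ = f·(1 + W/w).
dₒ = 15 mm × (1 + 129000/6.17) = 15 × 20908.6175 ≈ 313629.263 mm = 313.629 m.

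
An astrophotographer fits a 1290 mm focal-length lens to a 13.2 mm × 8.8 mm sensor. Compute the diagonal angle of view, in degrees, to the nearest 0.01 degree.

Sensor diagonal = √(13.2² + 8.8²) = √251.6800 ≈ 15.8644 mm.
Angle of view α = 2·arctan(d/2f) with d = 15.8644 mm and f = 1290 mm.
d/2f = 0.00615; arctan(0.00615) ≈ 0.3523°, so α ≈ 0.7046°.

0.70°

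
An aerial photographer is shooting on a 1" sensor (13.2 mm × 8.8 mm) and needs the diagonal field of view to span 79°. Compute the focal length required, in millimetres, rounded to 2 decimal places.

Sensor diagonal = √(13.2² + 8.8²) = √251.6800 ≈ 15.8644 mm.
From α = 2·arctan(d/2f) we get f = d / (2·tan(α/2)).
With d = 15.8644 mm and α/2 = 39.5°, tan(α/2) ≈ 0.82434, so f ≈ 15.8644 / 1.64867 ≈ 9.6225 mm.

9.62 mm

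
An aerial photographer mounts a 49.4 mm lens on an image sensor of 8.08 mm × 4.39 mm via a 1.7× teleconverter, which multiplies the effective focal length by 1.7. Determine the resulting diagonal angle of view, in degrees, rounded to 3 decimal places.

6.267°

Effective focal length f = 49.4 × 1.7 = 83.98 mm.
Sensor diagonal = √(8.08² + 4.39²) = √84.5585 ≈ 9.1956 mm.
α = 2·arctan(9.196 / (2 × 83.98)) = 2·arctan(0.05475) ≈ 6.2675°.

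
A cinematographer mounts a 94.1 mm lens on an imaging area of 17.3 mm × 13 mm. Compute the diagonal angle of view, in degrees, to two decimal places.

13.12°

Sensor diagonal = √(17.3² + 13²) = √468.2900 ≈ 21.6400 mm.
Angle of view α = 2·arctan(d/2f) with d = 21.6400 mm and f = 94.1 mm.
d/2f = 0.11498; arctan(0.11498) ≈ 6.5593°, so α ≈ 13.1186°.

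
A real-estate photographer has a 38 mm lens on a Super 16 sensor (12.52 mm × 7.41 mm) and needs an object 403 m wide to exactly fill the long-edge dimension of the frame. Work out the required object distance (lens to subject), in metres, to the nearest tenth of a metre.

W: 403 m = 403000 mm.
Magnification m = w/W = dᵢ/dₒ; combined with 1/f = 1/dₒ + 1/dᵢ this gives dₒ = f·(1 + W/w).
dₒ = 38 mm × (1 + 403000/12.52) = 38 × 32189.4984 ≈ 1223200.939 mm = 1223.2 m.

1223.2 m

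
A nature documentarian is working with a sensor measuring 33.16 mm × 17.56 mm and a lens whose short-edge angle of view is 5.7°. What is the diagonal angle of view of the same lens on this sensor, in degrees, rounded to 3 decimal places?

From the short-edge AOV: f = 17.56 / (2·tan(2.85°)) = 17.56 / 0.09957 ≈ 176.3656 mm.
Sensor diagonal = √(33.16² + 17.56²) = √1407.9392 ≈ 37.5225 mm.
Diagonal AOV = 2·arctan(37.5225 / (2 × 176.3656)) = 2·arctan(0.10638) ≈ 12.1442°.

12.144°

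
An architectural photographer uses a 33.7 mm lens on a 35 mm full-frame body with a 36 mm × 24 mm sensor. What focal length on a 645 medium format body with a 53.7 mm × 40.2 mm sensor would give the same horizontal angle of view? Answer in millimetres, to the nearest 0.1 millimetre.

50.3 mm

Equal angle of view means equal width/f ratio, so f₂ = f₁ · (width₂/width₁) = 33.7 × 53.7/36.
f₂ = 33.7 × 1.49167 ≈ 50.269 mm.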